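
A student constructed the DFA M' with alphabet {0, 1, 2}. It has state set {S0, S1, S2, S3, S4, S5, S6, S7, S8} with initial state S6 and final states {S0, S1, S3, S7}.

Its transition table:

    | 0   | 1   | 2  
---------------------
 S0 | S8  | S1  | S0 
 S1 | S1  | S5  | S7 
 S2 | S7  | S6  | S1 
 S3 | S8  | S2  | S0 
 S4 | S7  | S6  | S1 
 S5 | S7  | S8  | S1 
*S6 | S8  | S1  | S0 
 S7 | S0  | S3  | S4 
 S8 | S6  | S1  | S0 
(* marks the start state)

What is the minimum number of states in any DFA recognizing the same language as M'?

Every state is reachable, so we keep all 9.
P0 = {S0,S1,S3,S7} | {S2,S4,S5,S6,S8}.
On input 0, block {S0,S1,S3,S7} splits into {S0,S3} and {S1,S7}.
Refine {S0,S3} on symbol 1: members go to different blocks, giving {S0} and {S3}.
Split {S2,S4,S5,S6,S8} by δ(·,0) → {S2,S4,S5} and {S6,S8}.
Refine {S1,S7} on symbol 0: members go to different blocks, giving {S1} and {S7}.
No further refinement is possible. Final partition (6 blocks): {S0} | {S2,S4,S5} | {S1} | {S3} | {S6,S8} | {S7}.

6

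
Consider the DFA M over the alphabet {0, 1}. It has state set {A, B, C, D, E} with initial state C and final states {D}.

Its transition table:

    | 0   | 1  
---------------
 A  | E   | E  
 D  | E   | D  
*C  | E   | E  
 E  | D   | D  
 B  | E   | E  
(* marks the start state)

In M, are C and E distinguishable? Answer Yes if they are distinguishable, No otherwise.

Yes

Reachable states from the start: {C,D,E}. Unreachable: {A,B} — drop them.
P0 = {D} | {C,E}.
Split {C,E} by δ(·,0) → {C} and {E}.
No further refinement is possible. Final partition (3 blocks): {D} | {C} | {E}.
C and E end up in different blocks, so they are distinguishable. For instance, the string '0' is accepted from only E.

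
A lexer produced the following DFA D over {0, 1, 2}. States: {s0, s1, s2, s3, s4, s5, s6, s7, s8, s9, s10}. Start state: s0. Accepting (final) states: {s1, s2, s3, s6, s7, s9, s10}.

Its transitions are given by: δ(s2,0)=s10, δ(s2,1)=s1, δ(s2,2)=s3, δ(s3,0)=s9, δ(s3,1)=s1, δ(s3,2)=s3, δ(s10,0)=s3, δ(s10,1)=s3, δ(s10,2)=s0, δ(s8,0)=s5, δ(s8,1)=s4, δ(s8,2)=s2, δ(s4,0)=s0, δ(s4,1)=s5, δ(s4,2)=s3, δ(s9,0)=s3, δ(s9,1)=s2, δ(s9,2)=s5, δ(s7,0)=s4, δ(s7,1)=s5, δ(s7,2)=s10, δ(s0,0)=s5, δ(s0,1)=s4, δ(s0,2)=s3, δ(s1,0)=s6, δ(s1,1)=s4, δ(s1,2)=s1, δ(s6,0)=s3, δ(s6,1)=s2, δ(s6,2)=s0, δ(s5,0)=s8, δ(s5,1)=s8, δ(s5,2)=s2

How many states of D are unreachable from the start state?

1

Starting at s0 and following transitions, the reachable set is {s0, s1, s2, s3, s4, s5, s6, s8, s9, s10}. That leaves s7 unreachable — 1 in total.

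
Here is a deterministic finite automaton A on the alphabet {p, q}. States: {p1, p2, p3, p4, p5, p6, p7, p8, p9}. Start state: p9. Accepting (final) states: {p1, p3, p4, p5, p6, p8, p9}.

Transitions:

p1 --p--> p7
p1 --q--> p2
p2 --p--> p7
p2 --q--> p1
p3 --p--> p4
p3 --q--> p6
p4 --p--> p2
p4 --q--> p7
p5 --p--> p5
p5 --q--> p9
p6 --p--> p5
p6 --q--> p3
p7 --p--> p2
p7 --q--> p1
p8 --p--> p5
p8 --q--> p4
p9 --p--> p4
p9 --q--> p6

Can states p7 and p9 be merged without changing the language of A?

First remove the unreachable states {p8}; 8 states remain.
Initial partition by acceptance: {p1,p3,p4,p5,p6,p9} | {p2,p7}.
On input p, block {p1,p3,p4,p5,p6,p9} splits into {p3,p5,p6,p9} and {p1,p4}.
Refine {p3,p5,p6,p9} on symbol p: members go to different blocks, giving {p3,p9} and {p5,p6}.
No further refinement is possible. Final partition (4 blocks): {p3,p9} | {p2,p7} | {p1,p4} | {p5,p6}.
p7 and p9 end up in different blocks, so they are distinguishable. For instance, the string 'ε' is accepted from only p9.

No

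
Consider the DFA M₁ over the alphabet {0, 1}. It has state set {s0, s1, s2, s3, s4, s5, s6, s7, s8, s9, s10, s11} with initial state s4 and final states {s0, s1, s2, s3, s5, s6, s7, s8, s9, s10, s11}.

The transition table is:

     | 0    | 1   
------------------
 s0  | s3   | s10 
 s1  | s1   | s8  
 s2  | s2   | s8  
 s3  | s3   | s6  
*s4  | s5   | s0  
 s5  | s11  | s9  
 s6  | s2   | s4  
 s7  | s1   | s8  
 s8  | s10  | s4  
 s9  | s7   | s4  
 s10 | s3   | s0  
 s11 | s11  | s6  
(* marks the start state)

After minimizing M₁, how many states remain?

6

Every state is reachable, so we keep all 12.
Start with accepting vs non-accepting: {s0,s1,s2,s3,s5,s6,s7,s8,s9,s10,s11} | {s4}.
Split {s0,s1,s2,s3,s5,s6,s7,s8,s9,s10,s11} by δ(·,1) → {s0,s1,s2,s3,s5,s7,s10,s11} and {s6,s8,s9}.
Refine {s0,s1,s2,s3,s5,s7,s10,s11} on symbol 1: members go to different blocks, giving {s1,s2,s3,s5,s7,s11} and {s0,s10}.
On input 0, block {s6,s8,s9} splits into {s6,s9} and {s8}.
Refine {s1,s2,s3,s5,s7,s11} on symbol 1: members go to different blocks, giving {s1,s2,s7} and {s3,s5,s11}.
The partition is now stable with 6 blocks: {s1,s2,s7} | {s4} | {s6,s9} | {s0,s10} | {s8} | {s3,s5,s11}.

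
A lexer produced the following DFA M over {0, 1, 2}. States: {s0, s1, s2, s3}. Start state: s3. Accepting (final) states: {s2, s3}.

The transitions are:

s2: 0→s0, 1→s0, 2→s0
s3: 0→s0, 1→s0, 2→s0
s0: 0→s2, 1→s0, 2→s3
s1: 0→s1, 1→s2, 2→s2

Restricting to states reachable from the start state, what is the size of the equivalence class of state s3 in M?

2

First remove the unreachable states {s1}; 3 states remain.
Initial partition by acceptance: {s2,s3} | {s0}.
The partition is now stable with 2 blocks: {s2,s3} | {s0}.
The equivalence class containing s3 is {s2,s3}, of size 2.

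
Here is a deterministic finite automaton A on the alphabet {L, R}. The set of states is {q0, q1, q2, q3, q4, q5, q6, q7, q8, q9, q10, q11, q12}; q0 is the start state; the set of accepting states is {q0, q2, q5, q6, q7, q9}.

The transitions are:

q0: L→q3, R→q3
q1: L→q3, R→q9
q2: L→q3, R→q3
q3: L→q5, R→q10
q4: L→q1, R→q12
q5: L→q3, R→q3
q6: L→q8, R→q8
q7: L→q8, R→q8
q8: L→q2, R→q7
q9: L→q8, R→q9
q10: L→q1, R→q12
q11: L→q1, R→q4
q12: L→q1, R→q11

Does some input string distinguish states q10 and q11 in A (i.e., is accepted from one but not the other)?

No

States {q6} cannot be reached from the start state, so discard them.
P0 = {q0,q2,q5,q7,q9} | {q1,q3,q4,q8,q10,q11,q12}.
On input R, block {q0,q2,q5,q7,q9} splits into {q0,q2,q5,q7} and {q9}.
Split {q1,q3,q4,q8,q10,q11,q12} by δ(·,L) → {q1,q4,q10,q11,q12} and {q3,q8}.
Refine {q1,q4,q10,q11,q12} on symbol L: members go to different blocks, giving {q4,q10,q11,q12} and {q1}.
Split {q3,q8} by δ(·,R) → {q3} and {q8}.
Split {q0,q2,q5,q7} by δ(·,L) → {q0,q2,q5} and {q7}.
The partition is now stable with 7 blocks: {q0,q2,q5} | {q4,q10,q11,q12} | {q9} | {q3} | {q1} | {q8} | {q7}.
q10 and q11 lie in the same block of the stable partition, so they are equivalent — no string distinguishes them.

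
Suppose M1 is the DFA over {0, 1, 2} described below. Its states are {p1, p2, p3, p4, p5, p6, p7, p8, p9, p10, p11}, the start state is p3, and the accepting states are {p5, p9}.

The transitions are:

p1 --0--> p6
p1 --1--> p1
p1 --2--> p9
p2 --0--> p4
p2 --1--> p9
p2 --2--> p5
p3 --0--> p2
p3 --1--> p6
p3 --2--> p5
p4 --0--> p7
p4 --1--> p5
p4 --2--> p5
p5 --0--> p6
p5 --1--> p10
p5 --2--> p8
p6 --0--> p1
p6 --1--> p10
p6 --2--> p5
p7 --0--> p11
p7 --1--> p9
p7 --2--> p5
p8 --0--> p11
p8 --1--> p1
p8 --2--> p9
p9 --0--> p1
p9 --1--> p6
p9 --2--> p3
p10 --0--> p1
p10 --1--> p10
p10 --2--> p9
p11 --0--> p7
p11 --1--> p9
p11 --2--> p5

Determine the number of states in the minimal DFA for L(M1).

4

Every state is reachable, so we keep all 11.
Start with accepting vs non-accepting: {p5,p9} | {p1,p2,p3,p4,p6,p7,p8,p10,p11}.
Split {p1,p2,p3,p4,p6,p7,p8,p10,p11} by δ(·,1) → {p1,p3,p6,p8,p10} and {p2,p4,p7,p11}.
On input 0, block {p1,p3,p6,p8,p10} splits into {p1,p6,p10} and {p3,p8}.
The partition is now stable with 4 blocks: {p5,p9} | {p1,p6,p10} | {p2,p4,p7,p11} | {p3,p8}.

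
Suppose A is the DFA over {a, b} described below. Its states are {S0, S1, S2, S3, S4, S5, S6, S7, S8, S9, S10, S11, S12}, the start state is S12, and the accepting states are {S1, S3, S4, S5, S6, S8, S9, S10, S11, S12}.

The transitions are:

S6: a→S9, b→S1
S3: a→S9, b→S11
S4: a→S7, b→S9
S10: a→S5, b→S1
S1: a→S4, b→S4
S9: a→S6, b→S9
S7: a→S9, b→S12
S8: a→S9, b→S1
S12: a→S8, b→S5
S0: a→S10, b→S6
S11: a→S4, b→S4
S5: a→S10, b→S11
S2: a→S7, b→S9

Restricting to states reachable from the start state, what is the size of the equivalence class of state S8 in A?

Reachable states from the start: {S1,S4,S5,S6,S7,S8,S9,S10,S11,S12}. Unreachable: {S0,S2,S3} — drop them.
Initial partition by acceptance: {S1,S4,S5,S6,S8,S9,S10,S11,S12} | {S7}.
Split {S1,S4,S5,S6,S8,S9,S10,S11,S12} by δ(·,a) → {S1,S5,S6,S8,S9,S10,S11,S12} and {S4}.
Split {S1,S5,S6,S8,S9,S10,S11,S12} by δ(·,a) → {S5,S6,S8,S9,S10,S12} and {S1,S11}.
Split {S5,S6,S8,S9,S10,S12} by δ(·,b) → {S5,S6,S8,S10} and {S9,S12}.
On input a, block {S5,S6,S8,S10} splits into {S5,S10} and {S6,S8}.
Refine {S9,S12} on symbol b: members go to different blocks, giving {S9} and {S12}.
The partition is now stable with 7 blocks: {S5,S10} | {S7} | {S4} | {S1,S11} | {S9} | {S6,S8} | {S12}.
State S8 belongs to the block {S6,S8}, which has 2 states.

2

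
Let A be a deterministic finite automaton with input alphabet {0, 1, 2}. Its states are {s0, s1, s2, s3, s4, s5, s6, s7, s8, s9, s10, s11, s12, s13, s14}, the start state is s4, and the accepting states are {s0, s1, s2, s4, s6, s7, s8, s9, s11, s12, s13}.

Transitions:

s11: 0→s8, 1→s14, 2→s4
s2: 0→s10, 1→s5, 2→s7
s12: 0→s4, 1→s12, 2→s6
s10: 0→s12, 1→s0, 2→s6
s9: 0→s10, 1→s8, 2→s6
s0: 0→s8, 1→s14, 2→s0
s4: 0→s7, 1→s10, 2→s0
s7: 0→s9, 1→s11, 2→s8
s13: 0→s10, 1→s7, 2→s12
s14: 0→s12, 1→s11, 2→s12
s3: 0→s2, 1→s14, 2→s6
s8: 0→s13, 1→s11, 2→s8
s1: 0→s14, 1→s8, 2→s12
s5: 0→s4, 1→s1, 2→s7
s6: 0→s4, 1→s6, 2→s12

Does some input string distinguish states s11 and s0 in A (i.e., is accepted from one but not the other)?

No

Reachable states from the start: {s0,s4,s6,s7,s8,s9,s10,s11,s12,s13,s14}. Unreachable: {s1,s2,s3,s5} — drop them.
Initial partition by acceptance: {s0,s4,s6,s7,s8,s9,s11,s12,s13} | {s10,s14}.
Refine {s0,s4,s6,s7,s8,s9,s11,s12,s13} on symbol 0: members go to different blocks, giving {s0,s4,s6,s7,s8,s11,s12} and {s9,s13}.
Split {s0,s4,s6,s7,s8,s11,s12} by δ(·,0) → {s0,s4,s6,s11,s12} and {s7,s8}.
Split {s0,s4,s6,s11,s12} by δ(·,0) → {s0,s4,s11} and {s6,s12}.
Stable partition: {s0,s4,s11} | {s10,s14} | {s9,s13} | {s7,s8} | {s6,s12} — 5 equivalence classes.
s11 and s0 lie in the same block of the stable partition, so they are equivalent — no string distinguishes them.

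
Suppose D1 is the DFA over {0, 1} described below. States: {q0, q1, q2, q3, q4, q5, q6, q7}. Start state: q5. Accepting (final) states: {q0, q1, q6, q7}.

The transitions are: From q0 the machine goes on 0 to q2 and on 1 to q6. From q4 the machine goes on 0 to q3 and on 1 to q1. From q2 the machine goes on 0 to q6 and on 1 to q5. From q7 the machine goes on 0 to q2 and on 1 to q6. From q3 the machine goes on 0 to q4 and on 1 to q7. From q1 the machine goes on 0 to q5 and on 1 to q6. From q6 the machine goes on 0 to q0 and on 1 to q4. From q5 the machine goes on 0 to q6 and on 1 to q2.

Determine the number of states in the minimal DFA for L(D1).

4

All states are reachable from the start state.
Start with accepting vs non-accepting: {q0,q1,q6,q7} | {q2,q3,q4,q5}.
On input 0, block {q0,q1,q6,q7} splits into {q0,q1,q7} and {q6}.
On input 0, block {q2,q3,q4,q5} splits into {q2,q5} and {q3,q4}.
The partition is now stable with 4 blocks: {q0,q1,q7} | {q2,q5} | {q6} | {q3,q4}.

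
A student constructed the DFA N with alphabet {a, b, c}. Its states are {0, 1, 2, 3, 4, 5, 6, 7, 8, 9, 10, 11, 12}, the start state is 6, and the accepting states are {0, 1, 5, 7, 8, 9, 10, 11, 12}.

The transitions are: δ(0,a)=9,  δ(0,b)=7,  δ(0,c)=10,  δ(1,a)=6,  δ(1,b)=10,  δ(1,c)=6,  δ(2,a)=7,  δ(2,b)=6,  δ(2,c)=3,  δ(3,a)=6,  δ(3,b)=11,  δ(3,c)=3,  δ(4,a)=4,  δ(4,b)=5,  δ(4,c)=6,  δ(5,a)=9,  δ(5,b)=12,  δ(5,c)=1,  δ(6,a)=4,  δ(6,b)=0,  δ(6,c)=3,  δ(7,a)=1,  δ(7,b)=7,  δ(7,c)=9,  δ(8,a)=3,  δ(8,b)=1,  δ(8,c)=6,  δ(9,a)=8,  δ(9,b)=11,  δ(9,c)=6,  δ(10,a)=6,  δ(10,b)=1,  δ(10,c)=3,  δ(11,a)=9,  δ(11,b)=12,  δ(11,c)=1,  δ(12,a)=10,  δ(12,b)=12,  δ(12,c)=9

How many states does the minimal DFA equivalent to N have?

Reachable states from the start: {0,1,3,4,5,6,7,8,9,10,11,12}. Unreachable: {2} — drop them.
Start with accepting vs non-accepting: {0,1,5,7,8,9,10,11,12} | {3,4,6}.
Split {0,1,5,7,8,9,10,11,12} by δ(·,a) → {0,5,7,9,11,12} and {1,8,10}.
Refine {0,5,7,9,11,12} on symbol a: members go to different blocks, giving {0,5,11} and {7,9,12}.
On input b, block {7,9,12} splits into {7,12} and {9}.
The partition is now stable with 5 blocks: {0,5,11} | {3,4,6} | {1,8,10} | {7,12} | {9}.

5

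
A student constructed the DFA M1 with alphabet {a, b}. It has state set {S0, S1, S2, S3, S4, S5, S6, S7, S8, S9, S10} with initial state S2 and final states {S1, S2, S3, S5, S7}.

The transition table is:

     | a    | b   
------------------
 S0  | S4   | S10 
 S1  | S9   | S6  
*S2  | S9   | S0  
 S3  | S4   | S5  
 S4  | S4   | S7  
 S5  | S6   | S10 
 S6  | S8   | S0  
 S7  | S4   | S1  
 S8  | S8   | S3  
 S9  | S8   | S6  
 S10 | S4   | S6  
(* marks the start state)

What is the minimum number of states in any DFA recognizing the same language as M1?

4

Initial partition by acceptance: {S1,S2,S3,S5,S7} | {S0,S4,S6,S8,S9,S10}.
Split {S1,S2,S3,S5,S7} by δ(·,b) → {S1,S2,S5} and {S3,S7}.
On input b, block {S0,S4,S6,S8,S9,S10} splits into {S0,S6,S9,S10} and {S4,S8}.
The partition is now stable with 4 blocks: {S1,S2,S5} | {S0,S6,S9,S10} | {S3,S7} | {S4,S8}.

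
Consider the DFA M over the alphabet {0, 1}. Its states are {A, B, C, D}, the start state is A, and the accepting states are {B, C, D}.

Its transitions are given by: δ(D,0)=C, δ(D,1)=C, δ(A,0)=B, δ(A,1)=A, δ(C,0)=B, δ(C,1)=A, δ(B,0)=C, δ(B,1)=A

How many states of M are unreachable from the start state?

1

No path from A leads to D; the other 3 states are all reachable.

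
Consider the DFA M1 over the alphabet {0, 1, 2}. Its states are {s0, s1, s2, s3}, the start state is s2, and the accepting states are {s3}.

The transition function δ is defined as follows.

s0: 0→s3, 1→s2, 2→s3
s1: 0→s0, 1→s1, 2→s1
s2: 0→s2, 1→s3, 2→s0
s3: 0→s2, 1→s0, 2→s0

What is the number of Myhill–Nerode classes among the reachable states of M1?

3

Reachable states from the start: {s0,s2,s3}. Unreachable: {s1} — drop them.
P0 = {s3} | {s0,s2}.
Refine {s0,s2} on symbol 0: members go to different blocks, giving {s0} and {s2}.
The partition is now stable with 3 blocks: {s3} | {s0} | {s2}.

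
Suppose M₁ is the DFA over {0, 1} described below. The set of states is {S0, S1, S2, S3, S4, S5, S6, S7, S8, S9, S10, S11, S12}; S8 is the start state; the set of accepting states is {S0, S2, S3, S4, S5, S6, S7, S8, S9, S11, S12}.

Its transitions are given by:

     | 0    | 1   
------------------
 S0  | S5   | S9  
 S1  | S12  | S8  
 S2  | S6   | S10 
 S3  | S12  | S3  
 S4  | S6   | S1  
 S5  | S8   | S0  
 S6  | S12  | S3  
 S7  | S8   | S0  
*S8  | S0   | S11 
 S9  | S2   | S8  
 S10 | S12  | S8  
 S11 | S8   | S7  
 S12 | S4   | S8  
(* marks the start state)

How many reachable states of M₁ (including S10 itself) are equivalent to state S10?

2

Every state is reachable, so we keep all 13.
Start with accepting vs non-accepting: {S0,S2,S3,S4,S5,S6,S7,S8,S9,S11,S12} | {S1,S10}.
On input 1, block {S0,S2,S3,S4,S5,S6,S7,S8,S9,S11,S12} splits into {S0,S3,S5,S6,S7,S8,S9,S11,S12} and {S2,S4}.
Split {S0,S3,S5,S6,S7,S8,S9,S11,S12} by δ(·,0) → {S0,S3,S5,S6,S7,S8,S11} and {S9,S12}.
Refine {S0,S3,S5,S6,S7,S8,S11} on symbol 0: members go to different blocks, giving {S0,S5,S7,S8,S11} and {S3,S6}.
On input 1, block {S0,S5,S7,S8,S11} splits into {S5,S7,S8,S11} and {S0}.
Split {S5,S7,S8,S11} by δ(·,0) → {S5,S7,S11} and {S8}.
Split {S5,S7,S11} by δ(·,1) → {S5,S7} and {S11}.
No further refinement is possible. Final partition (8 blocks): {S5,S7} | {S1,S10} | {S2,S4} | {S9,S12} | {S3,S6} | {S0} | {S8} | {S11}.
State S10 belongs to the block {S1,S10}, which has 2 states.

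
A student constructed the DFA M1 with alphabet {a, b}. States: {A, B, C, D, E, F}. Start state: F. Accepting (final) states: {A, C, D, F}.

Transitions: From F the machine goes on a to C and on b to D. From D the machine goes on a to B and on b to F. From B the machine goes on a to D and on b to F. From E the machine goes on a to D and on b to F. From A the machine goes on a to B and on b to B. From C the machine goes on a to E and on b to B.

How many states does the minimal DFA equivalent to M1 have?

States {A} cannot be reached from the start state, so discard them.
P0 = {C,D,F} | {B,E}.
Split {C,D,F} by δ(·,a) → {C,D} and {F}.
On input b, block {C,D} splits into {C} and {D}.
The partition is now stable with 4 blocks: {C} | {B,E} | {F} | {D}.

4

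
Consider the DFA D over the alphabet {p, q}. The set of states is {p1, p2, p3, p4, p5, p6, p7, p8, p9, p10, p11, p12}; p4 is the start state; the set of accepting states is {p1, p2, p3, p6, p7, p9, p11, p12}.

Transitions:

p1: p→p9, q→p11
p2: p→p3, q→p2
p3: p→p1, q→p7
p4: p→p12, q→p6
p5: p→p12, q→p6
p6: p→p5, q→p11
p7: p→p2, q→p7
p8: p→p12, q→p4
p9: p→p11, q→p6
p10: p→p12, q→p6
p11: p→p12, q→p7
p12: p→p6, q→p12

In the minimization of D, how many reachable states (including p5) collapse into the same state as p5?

2

States {p8,p10} cannot be reached from the start state, so discard them.
P0 = {p1,p2,p3,p6,p7,p9,p11,p12} | {p4,p5}.
On input p, block {p1,p2,p3,p6,p7,p9,p11,p12} splits into {p1,p2,p3,p7,p9,p11,p12} and {p6}.
Refine {p1,p2,p3,p7,p9,p11,p12} on symbol p: members go to different blocks, giving {p1,p2,p3,p7,p9,p11} and {p12}.
Split {p1,p2,p3,p7,p9,p11} by δ(·,p) → {p1,p2,p3,p7,p9} and {p11}.
Refine {p1,p2,p3,p7,p9} on symbol p: members go to different blocks, giving {p1,p2,p3,p7} and {p9}.
Split {p1,p2,p3,p7} by δ(·,p) → {p2,p3,p7} and {p1}.
Split {p2,p3,p7} by δ(·,p) → {p2,p7} and {p3}.
Refine {p2,p7} on symbol p: members go to different blocks, giving {p2} and {p7}.
No further refinement is possible. Final partition (9 blocks): {p2} | {p4,p5} | {p6} | {p12} | {p11} | {p9} | {p1} | {p3} | {p7}.
The equivalence class containing p5 is {p4,p5}, of size 2.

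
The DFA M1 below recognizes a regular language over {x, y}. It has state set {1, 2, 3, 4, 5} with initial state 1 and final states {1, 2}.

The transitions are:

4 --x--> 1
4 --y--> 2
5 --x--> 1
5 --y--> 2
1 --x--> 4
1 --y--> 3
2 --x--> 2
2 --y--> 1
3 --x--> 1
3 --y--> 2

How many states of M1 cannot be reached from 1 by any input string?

1

No path from 1 leads to 5; the other 4 states are all reachable.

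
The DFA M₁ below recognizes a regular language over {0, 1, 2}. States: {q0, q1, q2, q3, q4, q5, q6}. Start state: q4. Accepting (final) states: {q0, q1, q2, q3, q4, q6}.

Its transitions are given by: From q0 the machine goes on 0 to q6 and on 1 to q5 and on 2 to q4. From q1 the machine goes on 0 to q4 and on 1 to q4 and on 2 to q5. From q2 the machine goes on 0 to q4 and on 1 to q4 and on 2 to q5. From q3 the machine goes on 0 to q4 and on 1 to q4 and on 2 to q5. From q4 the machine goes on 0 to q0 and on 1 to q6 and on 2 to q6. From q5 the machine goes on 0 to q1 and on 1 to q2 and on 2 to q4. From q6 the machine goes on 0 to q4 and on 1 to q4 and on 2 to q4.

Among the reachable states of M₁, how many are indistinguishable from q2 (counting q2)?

2

States {q3} cannot be reached from the start state, so discard them.
Start with accepting vs non-accepting: {q0,q1,q2,q4,q6} | {q5}.
Refine {q0,q1,q2,q4,q6} on symbol 1: members go to different blocks, giving {q1,q2,q4,q6} and {q0}.
On input 0, block {q1,q2,q4,q6} splits into {q1,q2,q6} and {q4}.
On input 2, block {q1,q2,q6} splits into {q1,q2} and {q6}.
Stable partition: {q1,q2} | {q5} | {q0} | {q4} | {q6} — 5 equivalence classes.
State q2 belongs to the block {q1,q2}, which has 2 states.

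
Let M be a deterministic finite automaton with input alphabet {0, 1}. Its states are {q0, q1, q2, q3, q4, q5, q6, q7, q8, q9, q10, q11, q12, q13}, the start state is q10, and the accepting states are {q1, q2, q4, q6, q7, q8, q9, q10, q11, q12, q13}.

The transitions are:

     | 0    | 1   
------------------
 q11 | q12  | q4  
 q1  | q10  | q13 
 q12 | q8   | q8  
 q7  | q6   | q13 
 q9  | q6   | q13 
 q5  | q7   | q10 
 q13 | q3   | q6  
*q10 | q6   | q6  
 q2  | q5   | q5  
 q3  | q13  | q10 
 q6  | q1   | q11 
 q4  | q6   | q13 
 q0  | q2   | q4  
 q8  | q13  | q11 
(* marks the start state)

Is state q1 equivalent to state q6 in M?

First remove the unreachable states {q0,q2,q5,q7,q9}; 9 states remain.
Start with accepting vs non-accepting: {q1,q4,q6,q8,q10,q11,q12,q13} | {q3}.
Refine {q1,q4,q6,q8,q10,q11,q12,q13} on symbol 0: members go to different blocks, giving {q1,q4,q6,q8,q10,q11,q12} and {q13}.
Split {q1,q4,q6,q8,q10,q11,q12} by δ(·,0) → {q1,q4,q6,q10,q11,q12} and {q8}.
Refine {q1,q4,q6,q10,q11,q12} on symbol 0: members go to different blocks, giving {q1,q4,q6,q10,q11} and {q12}.
Refine {q1,q4,q6,q10,q11} on symbol 0: members go to different blocks, giving {q1,q4,q6,q10} and {q11}.
Refine {q1,q4,q6,q10} on symbol 1: members go to different blocks, giving {q1,q4} and {q6} and {q10}.
Refine {q1,q4} on symbol 0: members go to different blocks, giving {q1} and {q4}.
Stable partition: {q1} | {q3} | {q13} | {q8} | {q12} | {q11} | {q6} | {q10} | {q4} — 9 equivalence classes.
q1 and q6 end up in different blocks, so they are distinguishable. For instance, the string '10' is accepted from only q6.

No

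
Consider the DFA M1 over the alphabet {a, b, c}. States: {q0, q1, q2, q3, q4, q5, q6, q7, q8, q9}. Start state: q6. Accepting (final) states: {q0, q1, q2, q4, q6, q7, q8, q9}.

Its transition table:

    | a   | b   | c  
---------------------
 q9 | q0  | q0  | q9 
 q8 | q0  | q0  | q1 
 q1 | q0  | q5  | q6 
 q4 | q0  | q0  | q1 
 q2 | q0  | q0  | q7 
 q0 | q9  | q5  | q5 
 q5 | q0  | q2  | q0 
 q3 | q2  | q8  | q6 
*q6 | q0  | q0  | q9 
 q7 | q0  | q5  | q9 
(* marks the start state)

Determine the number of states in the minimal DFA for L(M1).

States {q1,q3,q4,q8} cannot be reached from the start state, so discard them.
P0 = {q0,q2,q6,q7,q9} | {q5}.
On input b, block {q0,q2,q6,q7,q9} splits into {q2,q6,q9} and {q0,q7}.
On input c, block {q2,q6,q9} splits into {q6,q9} and {q2}.
Split {q0,q7} by δ(·,a) → {q0} and {q7}.
The partition is now stable with 5 blocks: {q6,q9} | {q5} | {q0} | {q2} | {q7}.

5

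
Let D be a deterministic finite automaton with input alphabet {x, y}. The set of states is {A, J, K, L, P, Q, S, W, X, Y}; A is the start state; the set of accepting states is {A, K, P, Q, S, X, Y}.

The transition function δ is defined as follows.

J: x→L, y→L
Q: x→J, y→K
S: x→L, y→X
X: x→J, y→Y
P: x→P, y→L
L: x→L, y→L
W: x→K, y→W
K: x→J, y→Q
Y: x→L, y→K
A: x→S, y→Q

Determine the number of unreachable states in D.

Starting at A and following transitions, the reachable set is {A, J, K, L, Q, S, X, Y}. That leaves P, W unreachable — 2 in total.

2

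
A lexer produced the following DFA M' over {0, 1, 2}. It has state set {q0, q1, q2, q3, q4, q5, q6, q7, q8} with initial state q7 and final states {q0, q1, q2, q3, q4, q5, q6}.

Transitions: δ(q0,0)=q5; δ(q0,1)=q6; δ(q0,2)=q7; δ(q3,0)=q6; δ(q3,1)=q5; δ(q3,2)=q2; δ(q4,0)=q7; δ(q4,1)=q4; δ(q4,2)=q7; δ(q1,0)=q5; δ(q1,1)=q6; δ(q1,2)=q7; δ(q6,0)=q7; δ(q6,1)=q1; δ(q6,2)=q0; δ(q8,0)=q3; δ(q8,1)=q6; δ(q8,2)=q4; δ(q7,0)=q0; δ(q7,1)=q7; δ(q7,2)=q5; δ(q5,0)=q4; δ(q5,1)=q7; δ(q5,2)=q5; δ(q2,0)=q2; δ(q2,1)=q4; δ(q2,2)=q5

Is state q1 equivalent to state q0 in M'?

States {q2,q3,q8} cannot be reached from the start state, so discard them.
Start with accepting vs non-accepting: {q0,q1,q4,q5,q6} | {q7}.
On input 0, block {q0,q1,q4,q5,q6} splits into {q0,q1,q5} and {q4,q6}.
On input 0, block {q0,q1,q5} splits into {q0,q1} and {q5}.
Refine {q4,q6} on symbol 1: members go to different blocks, giving {q4} and {q6}.
The partition is now stable with 5 blocks: {q0,q1} | {q7} | {q4} | {q5} | {q6}.
q1 and q0 lie in the same block of the stable partition, so they are equivalent — no string distinguishes them.

Yes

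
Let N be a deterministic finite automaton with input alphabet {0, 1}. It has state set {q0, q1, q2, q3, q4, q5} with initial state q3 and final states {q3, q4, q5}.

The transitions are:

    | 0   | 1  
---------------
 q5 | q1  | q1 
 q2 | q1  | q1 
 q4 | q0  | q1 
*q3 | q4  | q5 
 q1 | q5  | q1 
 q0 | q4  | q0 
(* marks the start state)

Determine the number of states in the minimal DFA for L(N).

Reachable states from the start: {q0,q1,q3,q4,q5}. Unreachable: {q2} — drop them.
Initial partition by acceptance: {q3,q4,q5} | {q0,q1}.
On input 0, block {q3,q4,q5} splits into {q4,q5} and {q3}.
No further refinement is possible. Final partition (3 blocks): {q4,q5} | {q0,q1} | {q3}.

3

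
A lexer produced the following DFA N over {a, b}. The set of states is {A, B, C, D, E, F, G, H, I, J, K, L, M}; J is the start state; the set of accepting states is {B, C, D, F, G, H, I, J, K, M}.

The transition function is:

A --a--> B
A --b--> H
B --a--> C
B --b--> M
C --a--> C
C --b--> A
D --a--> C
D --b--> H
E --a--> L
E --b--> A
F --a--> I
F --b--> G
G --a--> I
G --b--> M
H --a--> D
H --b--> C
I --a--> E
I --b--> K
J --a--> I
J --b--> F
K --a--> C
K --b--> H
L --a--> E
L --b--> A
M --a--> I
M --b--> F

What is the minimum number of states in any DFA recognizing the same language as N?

Start with accepting vs non-accepting: {B,C,D,F,G,H,I,J,K,M} | {A,E,L}.
On input a, block {B,C,D,F,G,H,I,J,K,M} splits into {B,C,D,F,G,H,J,K,M} and {I}.
On input a, block {B,C,D,F,G,H,J,K,M} splits into {B,C,D,H,K} and {F,G,J,M}.
On input b, block {B,C,D,H,K} splits into {D,H,K} and {B} and {C}.
Refine {D,H,K} on symbol a: members go to different blocks, giving {D,K} and {H}.
Refine {A,E,L} on symbol a: members go to different blocks, giving {E,L} and {A}.
The partition is now stable with 8 blocks: {D,K} | {E,L} | {I} | {F,G,J,M} | {B} | {C} | {H} | {A}.

8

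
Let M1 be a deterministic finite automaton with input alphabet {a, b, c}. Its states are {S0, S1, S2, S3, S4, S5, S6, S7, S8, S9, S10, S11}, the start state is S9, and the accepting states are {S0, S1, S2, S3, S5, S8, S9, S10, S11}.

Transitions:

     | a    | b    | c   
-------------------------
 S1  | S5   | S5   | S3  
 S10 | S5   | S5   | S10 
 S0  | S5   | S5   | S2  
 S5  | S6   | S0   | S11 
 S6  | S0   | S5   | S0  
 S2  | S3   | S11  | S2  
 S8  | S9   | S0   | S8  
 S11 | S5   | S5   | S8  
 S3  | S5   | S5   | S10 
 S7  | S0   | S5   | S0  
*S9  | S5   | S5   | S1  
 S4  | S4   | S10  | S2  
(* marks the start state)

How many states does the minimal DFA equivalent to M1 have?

5

Reachable states from the start: {S0,S1,S2,S3,S5,S6,S8,S9,S10,S11}. Unreachable: {S4,S7} — drop them.
Start with accepting vs non-accepting: {S0,S1,S2,S3,S5,S8,S9,S10,S11} | {S6}.
On input a, block {S0,S1,S2,S3,S5,S8,S9,S10,S11} splits into {S0,S1,S2,S3,S8,S9,S10,S11} and {S5}.
Split {S0,S1,S2,S3,S8,S9,S10,S11} by δ(·,a) → {S0,S1,S3,S9,S10,S11} and {S2,S8}.
Split {S0,S1,S3,S9,S10,S11} by δ(·,c) → {S1,S3,S9,S10} and {S0,S11}.
Stable partition: {S1,S3,S9,S10} | {S6} | {S5} | {S2,S8} | {S0,S11} — 5 equivalence classes.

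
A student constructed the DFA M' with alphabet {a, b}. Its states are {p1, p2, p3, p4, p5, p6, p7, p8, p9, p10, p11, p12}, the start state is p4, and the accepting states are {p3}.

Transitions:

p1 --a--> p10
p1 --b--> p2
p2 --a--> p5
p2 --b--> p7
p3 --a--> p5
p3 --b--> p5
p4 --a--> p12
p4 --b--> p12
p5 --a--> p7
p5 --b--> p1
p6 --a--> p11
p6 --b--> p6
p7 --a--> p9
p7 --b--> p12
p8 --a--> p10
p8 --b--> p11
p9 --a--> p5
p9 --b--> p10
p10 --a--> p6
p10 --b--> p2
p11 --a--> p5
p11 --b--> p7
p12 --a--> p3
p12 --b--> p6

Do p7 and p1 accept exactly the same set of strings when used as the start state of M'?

No

First remove the unreachable states {p8}; 11 states remain.
P0 = {p3} | {p1,p2,p4,p5,p6,p7,p9,p10,p11,p12}.
Refine {p1,p2,p4,p5,p6,p7,p9,p10,p11,p12} on symbol a: members go to different blocks, giving {p1,p2,p4,p5,p6,p7,p9,p10,p11} and {p12}.
Refine {p1,p2,p4,p5,p6,p7,p9,p10,p11} on symbol a: members go to different blocks, giving {p1,p2,p5,p6,p7,p9,p10,p11} and {p4}.
Split {p1,p2,p5,p6,p7,p9,p10,p11} by δ(·,b) → {p1,p2,p5,p6,p9,p10,p11} and {p7}.
Refine {p1,p2,p5,p6,p9,p10,p11} on symbol a: members go to different blocks, giving {p1,p2,p6,p9,p10,p11} and {p5}.
Refine {p1,p2,p6,p9,p10,p11} on symbol a: members go to different blocks, giving {p1,p6,p10} and {p2,p9,p11}.
Refine {p1,p6,p10} on symbol a: members go to different blocks, giving {p1,p10} and {p6}.
Refine {p1,p10} on symbol a: members go to different blocks, giving {p1} and {p10}.
Split {p2,p9,p11} by δ(·,b) → {p2,p11} and {p9}.
Stable partition: {p3} | {p1} | {p12} | {p4} | {p7} | {p5} | {p2,p11} | {p6} | {p10} | {p9} — 10 equivalence classes.
p7 and p1 end up in different blocks, so they are distinguishable. For instance, the string 'ba' is accepted from only p7.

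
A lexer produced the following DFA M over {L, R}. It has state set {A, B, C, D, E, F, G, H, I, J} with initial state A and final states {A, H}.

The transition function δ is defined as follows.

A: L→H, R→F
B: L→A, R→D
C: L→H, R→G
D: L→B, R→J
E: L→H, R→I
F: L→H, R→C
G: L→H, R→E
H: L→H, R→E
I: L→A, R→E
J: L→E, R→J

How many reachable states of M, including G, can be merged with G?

Reachable states from the start: {A,C,E,F,G,H,I}. Unreachable: {B,D,J} — drop them.
Initial partition by acceptance: {A,H} | {C,E,F,G,I}.
No further refinement is possible. Final partition (2 blocks): {A,H} | {C,E,F,G,I}.
State G belongs to the block {C,E,F,G,I}, which has 5 states.

5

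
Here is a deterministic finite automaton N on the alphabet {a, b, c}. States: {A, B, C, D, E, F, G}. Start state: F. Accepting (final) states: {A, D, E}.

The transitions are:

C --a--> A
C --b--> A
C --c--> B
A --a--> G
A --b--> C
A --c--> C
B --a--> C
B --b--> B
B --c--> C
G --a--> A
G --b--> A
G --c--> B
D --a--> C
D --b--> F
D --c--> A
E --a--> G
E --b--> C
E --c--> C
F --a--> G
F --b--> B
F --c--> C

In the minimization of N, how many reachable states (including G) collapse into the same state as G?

2

First remove the unreachable states {D,E}; 5 states remain.
Initial partition by acceptance: {A} | {B,C,F,G}.
Refine {B,C,F,G} on symbol a: members go to different blocks, giving {B,F} and {C,G}.
Stable partition: {A} | {B,F} | {C,G} — 3 equivalence classes.
The equivalence class containing G is {C,G}, of size 2.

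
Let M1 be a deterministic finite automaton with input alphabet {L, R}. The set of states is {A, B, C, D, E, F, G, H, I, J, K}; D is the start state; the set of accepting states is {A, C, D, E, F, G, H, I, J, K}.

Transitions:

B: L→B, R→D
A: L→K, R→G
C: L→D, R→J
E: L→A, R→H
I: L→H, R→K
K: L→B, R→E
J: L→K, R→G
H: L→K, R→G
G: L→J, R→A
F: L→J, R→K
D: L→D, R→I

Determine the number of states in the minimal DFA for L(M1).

6

States {C,F} cannot be reached from the start state, so discard them.
Start with accepting vs non-accepting: {A,D,E,G,H,I,J,K} | {B}.
Split {A,D,E,G,H,I,J,K} by δ(·,L) → {A,D,E,G,H,I,J} and {K}.
Split {A,D,E,G,H,I,J} by δ(·,L) → {D,E,G,I} and {A,H,J}.
On input L, block {D,E,G,I} splits into {E,G,I} and {D}.
Refine {E,G,I} on symbol R: members go to different blocks, giving {E,G} and {I}.
The partition is now stable with 6 blocks: {E,G} | {B} | {K} | {A,H,J} | {D} | {I}.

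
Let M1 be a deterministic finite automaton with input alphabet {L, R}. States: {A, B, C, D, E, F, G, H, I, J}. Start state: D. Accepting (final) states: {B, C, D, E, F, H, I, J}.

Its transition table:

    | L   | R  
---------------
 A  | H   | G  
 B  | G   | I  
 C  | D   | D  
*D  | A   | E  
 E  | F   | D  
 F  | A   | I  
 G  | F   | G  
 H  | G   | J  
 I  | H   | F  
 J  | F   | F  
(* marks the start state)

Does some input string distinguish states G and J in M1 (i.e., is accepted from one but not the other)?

Yes

Reachable states from the start: {A,D,E,F,G,H,I,J}. Unreachable: {B,C} — drop them.
Initial partition by acceptance: {D,E,F,H,I,J} | {A,G}.
On input L, block {D,E,F,H,I,J} splits into {D,F,H} and {E,I,J}.
No further refinement is possible. Final partition (3 blocks): {D,F,H} | {A,G} | {E,I,J}.
G and J end up in different blocks, so they are distinguishable. For instance, the string 'ε' is accepted from only J.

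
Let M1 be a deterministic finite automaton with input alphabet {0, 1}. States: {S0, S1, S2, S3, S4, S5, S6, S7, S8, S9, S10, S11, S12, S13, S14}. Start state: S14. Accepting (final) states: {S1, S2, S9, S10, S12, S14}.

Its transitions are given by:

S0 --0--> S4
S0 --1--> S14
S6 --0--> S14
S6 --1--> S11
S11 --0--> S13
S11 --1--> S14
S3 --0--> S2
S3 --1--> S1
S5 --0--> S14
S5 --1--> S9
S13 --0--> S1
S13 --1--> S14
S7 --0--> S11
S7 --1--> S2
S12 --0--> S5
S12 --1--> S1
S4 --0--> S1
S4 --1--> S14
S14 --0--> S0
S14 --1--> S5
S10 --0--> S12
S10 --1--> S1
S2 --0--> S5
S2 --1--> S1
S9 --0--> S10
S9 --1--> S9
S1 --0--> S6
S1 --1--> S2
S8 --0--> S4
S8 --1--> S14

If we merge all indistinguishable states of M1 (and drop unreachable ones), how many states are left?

States {S3,S7,S8} cannot be reached from the start state, so discard them.
Start with accepting vs non-accepting: {S1,S2,S9,S10,S12,S14} | {S0,S4,S5,S6,S11,S13}.
On input 0, block {S1,S2,S9,S10,S12,S14} splits into {S1,S2,S12,S14} and {S9,S10}.
Split {S1,S2,S12,S14} by δ(·,1) → {S1,S2,S12} and {S14}.
On input 0, block {S0,S4,S5,S6,S11,S13} splits into {S0,S11} and {S4,S13} and {S5,S6}.
On input 0, block {S9,S10} splits into {S9} and {S10}.
Split {S5,S6} by δ(·,1) → {S5} and {S6}.
On input 0, block {S1,S2,S12} splits into {S2,S12} and {S1}.
Stable partition: {S2,S12} | {S0,S11} | {S9} | {S14} | {S4,S13} | {S5} | {S10} | {S6} | {S1} — 9 equivalence classes.

9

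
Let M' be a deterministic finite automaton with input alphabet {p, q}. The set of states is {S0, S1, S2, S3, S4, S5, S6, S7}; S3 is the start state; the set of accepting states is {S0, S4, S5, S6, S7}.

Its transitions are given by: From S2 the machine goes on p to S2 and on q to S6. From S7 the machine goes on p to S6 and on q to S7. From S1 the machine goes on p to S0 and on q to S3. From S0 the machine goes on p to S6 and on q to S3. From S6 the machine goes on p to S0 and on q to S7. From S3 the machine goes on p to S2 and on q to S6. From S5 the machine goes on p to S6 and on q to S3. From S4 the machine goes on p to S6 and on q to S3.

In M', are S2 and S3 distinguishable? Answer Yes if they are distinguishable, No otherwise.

No

Reachable states from the start: {S0,S2,S3,S6,S7}. Unreachable: {S1,S4,S5} — drop them.
Start with accepting vs non-accepting: {S0,S6,S7} | {S2,S3}.
Refine {S0,S6,S7} on symbol q: members go to different blocks, giving {S6,S7} and {S0}.
Refine {S6,S7} on symbol p: members go to different blocks, giving {S6} and {S7}.
Stable partition: {S6} | {S2,S3} | {S0} | {S7} — 4 equivalence classes.
S2 and S3 lie in the same block of the stable partition, so they are equivalent — no string distinguishes them.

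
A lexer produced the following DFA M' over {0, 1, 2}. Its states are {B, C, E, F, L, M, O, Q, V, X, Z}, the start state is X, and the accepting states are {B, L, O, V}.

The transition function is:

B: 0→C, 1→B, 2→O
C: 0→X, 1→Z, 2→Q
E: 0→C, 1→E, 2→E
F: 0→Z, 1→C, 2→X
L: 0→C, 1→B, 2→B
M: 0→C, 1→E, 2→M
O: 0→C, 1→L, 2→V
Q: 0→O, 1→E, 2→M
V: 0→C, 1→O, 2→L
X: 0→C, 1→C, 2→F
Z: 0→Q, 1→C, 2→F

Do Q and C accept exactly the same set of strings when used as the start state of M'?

No

Start with accepting vs non-accepting: {B,L,O,V} | {C,E,F,M,Q,X,Z}.
On input 0, block {C,E,F,M,Q,X,Z} splits into {C,E,F,M,X,Z} and {Q}.
Split {C,E,F,M,X,Z} by δ(·,0) → {C,E,F,M,X} and {Z}.
Split {C,E,F,M,X} by δ(·,0) → {C,E,M,X} and {F}.
On input 1, block {C,E,M,X} splits into {E,M,X} and {C}.
Refine {E,M,X} on symbol 1: members go to different blocks, giving {E,M} and {X}.
Stable partition: {B,L,O,V} | {E,M} | {Q} | {Z} | {F} | {C} | {X} — 7 equivalence classes.
Q and C end up in different blocks, so they are distinguishable. For instance, the string '0' is accepted from only Q.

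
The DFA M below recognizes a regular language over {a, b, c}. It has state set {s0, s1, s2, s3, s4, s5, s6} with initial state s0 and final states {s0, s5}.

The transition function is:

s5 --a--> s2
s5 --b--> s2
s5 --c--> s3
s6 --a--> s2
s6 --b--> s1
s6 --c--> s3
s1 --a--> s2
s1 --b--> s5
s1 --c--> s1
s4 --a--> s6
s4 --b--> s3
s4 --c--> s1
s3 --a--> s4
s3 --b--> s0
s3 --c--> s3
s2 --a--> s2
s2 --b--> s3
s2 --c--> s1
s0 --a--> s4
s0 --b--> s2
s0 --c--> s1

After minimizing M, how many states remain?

P0 = {s0,s5} | {s1,s2,s3,s4,s6}.
Split {s1,s2,s3,s4,s6} by δ(·,b) → {s2,s4,s6} and {s1,s3}.
Stable partition: {s0,s5} | {s2,s4,s6} | {s1,s3} — 3 equivalence classes.

3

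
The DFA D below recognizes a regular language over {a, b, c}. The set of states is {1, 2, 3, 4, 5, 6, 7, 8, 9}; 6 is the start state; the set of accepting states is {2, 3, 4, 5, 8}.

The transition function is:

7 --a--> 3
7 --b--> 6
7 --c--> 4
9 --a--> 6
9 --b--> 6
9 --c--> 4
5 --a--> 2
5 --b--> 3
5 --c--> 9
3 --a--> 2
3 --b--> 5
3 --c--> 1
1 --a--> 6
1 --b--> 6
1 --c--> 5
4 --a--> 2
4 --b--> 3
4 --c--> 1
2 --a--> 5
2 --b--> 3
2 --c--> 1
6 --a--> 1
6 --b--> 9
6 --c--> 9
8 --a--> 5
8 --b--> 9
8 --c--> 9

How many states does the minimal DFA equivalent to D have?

3

First remove the unreachable states {7,8}; 7 states remain.
Initial partition by acceptance: {2,3,4,5} | {1,6,9}.
Refine {1,6,9} on symbol c: members go to different blocks, giving {1,9} and {6}.
No further refinement is possible. Final partition (3 blocks): {2,3,4,5} | {1,9} | {6}.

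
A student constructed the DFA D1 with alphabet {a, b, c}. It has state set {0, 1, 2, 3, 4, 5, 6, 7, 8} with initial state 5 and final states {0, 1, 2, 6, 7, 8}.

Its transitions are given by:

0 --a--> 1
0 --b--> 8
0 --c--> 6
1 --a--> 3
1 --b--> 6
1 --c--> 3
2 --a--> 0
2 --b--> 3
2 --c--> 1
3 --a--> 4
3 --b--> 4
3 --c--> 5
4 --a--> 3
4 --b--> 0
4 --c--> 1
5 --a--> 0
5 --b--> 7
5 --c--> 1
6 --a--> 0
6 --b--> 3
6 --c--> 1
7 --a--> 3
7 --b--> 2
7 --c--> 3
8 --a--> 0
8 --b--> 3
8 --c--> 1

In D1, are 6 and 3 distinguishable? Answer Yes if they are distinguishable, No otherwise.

Yes

Start with accepting vs non-accepting: {0,1,2,6,7,8} | {3,4,5}.
Split {0,1,2,6,7,8} by δ(·,a) → {0,2,6,8} and {1,7}.
On input a, block {0,2,6,8} splits into {2,6,8} and {0}.
On input a, block {3,4,5} splits into {3,4} and {5}.
On input b, block {3,4} splits into {3} and {4}.
The partition is now stable with 6 blocks: {2,6,8} | {3} | {1,7} | {0} | {5} | {4}.
6 and 3 end up in different blocks, so they are distinguishable. For instance, the string 'ε' is accepted from only 6.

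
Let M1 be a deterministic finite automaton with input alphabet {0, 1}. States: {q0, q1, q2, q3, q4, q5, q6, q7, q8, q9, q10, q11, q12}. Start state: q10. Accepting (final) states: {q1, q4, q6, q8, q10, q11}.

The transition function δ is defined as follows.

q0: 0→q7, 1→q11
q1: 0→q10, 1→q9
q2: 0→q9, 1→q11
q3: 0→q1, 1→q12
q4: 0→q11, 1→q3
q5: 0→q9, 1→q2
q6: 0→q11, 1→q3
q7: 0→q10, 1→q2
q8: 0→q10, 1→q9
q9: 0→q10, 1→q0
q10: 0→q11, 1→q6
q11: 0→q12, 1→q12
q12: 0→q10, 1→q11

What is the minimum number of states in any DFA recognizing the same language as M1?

States {q4,q5,q8} cannot be reached from the start state, so discard them.
P0 = {q1,q6,q10,q11} | {q0,q2,q3,q7,q9,q12}.
On input 0, block {q1,q6,q10,q11} splits into {q1,q6,q10} and {q11}.
Refine {q1,q6,q10} on symbol 0: members go to different blocks, giving {q6,q10} and {q1}.
Split {q6,q10} by δ(·,1) → {q6} and {q10}.
Split {q0,q2,q3,q7,q9,q12} by δ(·,0) → {q7,q9,q12} and {q0,q2} and {q3}.
Split {q7,q9,q12} by δ(·,1) → {q7,q9} and {q12}.
Stable partition: {q6} | {q7,q9} | {q11} | {q1} | {q10} | {q0,q2} | {q3} | {q12} — 8 equivalence classes.

8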